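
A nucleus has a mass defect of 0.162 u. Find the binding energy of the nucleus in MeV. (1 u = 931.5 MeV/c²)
B.E. = Δm × 931.5 = 150.9 MeV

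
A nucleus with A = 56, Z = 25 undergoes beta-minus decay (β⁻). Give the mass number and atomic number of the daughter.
Daughter: A = 56, Z = 26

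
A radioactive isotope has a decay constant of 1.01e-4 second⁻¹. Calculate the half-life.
t½ = ln(2)/λ = 6863 seconds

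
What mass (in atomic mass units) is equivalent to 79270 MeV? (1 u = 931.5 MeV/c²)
m = E/c² = 85.1 u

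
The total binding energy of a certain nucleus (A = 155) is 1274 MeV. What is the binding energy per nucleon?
B.E./A = 1274/155 = 8.219 MeV/nucleon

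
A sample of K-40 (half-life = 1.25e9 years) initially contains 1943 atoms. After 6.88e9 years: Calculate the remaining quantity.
N = N₀(1/2)^(t/t½) = 42.82 atoms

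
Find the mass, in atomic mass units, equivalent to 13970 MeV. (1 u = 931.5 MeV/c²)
m = E/c² = 15 u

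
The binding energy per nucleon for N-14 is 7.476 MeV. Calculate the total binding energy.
B.E. = 7.476 × 14 = 104.7 MeV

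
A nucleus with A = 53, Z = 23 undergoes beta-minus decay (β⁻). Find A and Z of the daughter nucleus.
Daughter: A = 53, Z = 24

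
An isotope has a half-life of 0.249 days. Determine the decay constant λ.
λ = ln(2)/t½ = 2.784 day⁻¹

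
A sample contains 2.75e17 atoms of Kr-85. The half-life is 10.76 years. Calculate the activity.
A = λN = 1.772e16 decays/year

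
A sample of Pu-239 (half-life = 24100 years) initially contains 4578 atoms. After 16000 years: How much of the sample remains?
N = N₀(1/2)^(t/t½) = 2889 atoms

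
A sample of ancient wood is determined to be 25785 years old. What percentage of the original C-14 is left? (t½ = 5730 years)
N/N₀ = (1/2)^(t/t½) = 0.04419 = 4.42%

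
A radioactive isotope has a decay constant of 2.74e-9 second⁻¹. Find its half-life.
t½ = ln(2)/λ = 2.53e8 seconds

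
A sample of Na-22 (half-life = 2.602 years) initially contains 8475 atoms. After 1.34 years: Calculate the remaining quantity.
N = N₀(1/2)^(t/t½) = 5931 atoms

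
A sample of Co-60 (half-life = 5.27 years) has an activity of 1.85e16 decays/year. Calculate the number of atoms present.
N = A/λ = 1.407e17 atoms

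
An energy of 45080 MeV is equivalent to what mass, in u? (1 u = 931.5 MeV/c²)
m = E/c² = 48.4 u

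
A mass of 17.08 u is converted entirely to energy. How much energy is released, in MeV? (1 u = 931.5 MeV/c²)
E = mc² = 15910 MeV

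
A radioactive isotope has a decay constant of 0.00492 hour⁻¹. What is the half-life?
t½ = ln(2)/λ = 140.9 hours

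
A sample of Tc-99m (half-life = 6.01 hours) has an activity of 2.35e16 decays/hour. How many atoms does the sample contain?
N = A/λ = 2.038e17 atoms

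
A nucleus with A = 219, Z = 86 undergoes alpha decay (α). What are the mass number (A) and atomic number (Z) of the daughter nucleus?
Daughter: A = 215, Z = 84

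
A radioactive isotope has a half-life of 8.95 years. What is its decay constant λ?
λ = ln(2)/t½ = 0.07745 year⁻¹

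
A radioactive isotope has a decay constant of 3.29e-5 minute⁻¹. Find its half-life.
t½ = ln(2)/λ = 21070 minutes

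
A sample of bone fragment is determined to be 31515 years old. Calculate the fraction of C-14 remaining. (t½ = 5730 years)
N/N₀ = (1/2)^(t/t½) = 0.0221 = 2.21%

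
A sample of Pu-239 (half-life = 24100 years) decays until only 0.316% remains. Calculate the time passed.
t = t½ × log₂(N₀/N) = 2.002e5 years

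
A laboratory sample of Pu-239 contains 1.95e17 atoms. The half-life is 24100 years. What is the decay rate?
A = λN = 5.608e12 decays/year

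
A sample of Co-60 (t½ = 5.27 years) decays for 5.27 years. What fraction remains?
N/N₀ = (1/2)^(t/t½) = 0.5 = 50%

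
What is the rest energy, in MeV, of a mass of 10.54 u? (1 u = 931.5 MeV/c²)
E = mc² = 9818 MeV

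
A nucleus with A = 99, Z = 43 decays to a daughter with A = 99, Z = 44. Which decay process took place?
ΔA = 0, ΔZ = +1 ⇒ beta-minus decay (β⁻)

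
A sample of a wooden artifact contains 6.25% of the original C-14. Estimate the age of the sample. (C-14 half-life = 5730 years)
Age = t½ × log₂(1/ratio) = 22920 years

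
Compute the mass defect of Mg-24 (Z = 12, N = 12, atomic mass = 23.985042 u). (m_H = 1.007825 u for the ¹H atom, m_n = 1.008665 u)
Δm = Z·m_H + N·m_n − M = 0.2128 u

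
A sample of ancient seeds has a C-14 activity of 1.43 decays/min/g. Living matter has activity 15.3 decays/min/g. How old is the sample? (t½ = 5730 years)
Age = t½ × log₂(A₀/A) = 19590 years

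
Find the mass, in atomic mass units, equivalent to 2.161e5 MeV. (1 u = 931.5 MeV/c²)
m = E/c² = 232 u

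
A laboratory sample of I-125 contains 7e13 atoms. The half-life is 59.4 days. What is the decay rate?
A = λN = 8.168e11 decays/day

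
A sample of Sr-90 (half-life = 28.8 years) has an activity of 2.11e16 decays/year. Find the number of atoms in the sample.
N = A/λ = 8.767e17 atoms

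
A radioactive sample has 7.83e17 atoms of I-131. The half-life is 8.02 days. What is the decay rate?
A = λN = 6.767e16 decays/day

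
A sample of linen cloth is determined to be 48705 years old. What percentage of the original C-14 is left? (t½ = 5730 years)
N/N₀ = (1/2)^(t/t½) = 0.002762 = 0.276%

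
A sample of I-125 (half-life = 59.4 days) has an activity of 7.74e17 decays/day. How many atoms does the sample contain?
N = A/λ = 6.633e19 atoms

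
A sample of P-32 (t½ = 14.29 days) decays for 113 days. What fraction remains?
N/N₀ = (1/2)^(t/t½) = 0.004165 = 0.416%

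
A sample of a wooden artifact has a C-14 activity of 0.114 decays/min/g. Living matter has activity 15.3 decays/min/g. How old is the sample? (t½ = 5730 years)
Age = t½ × log₂(A₀/A) = 40500 years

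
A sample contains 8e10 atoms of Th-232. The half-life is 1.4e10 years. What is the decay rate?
A = λN = 3.961 decays/year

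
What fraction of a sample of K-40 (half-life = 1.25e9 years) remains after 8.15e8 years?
N/N₀ = (1/2)^(t/t½) = 0.6364 = 63.6%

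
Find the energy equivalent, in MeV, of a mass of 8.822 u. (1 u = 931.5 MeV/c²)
E = mc² = 8218 MeV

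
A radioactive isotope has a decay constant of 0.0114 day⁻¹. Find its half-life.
t½ = ln(2)/λ = 60.8 days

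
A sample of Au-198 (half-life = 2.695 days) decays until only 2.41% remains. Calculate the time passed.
t = t½ × log₂(N₀/N) = 14.49 days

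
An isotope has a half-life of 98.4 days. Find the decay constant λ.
λ = ln(2)/t½ = 0.007044 day⁻¹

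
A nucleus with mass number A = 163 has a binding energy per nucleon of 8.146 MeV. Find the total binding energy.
B.E. = 8.146 × 163 = 1328 MeV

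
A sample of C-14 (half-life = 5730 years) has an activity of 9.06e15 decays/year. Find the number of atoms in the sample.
N = A/λ = 7.49e19 atoms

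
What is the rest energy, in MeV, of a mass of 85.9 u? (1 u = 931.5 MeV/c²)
E = mc² = 80020 MeV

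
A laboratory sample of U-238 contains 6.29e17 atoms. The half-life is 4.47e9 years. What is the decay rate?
A = λN = 9.754e7 decays/year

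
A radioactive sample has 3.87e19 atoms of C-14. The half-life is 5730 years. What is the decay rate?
A = λN = 4.681e15 decays/year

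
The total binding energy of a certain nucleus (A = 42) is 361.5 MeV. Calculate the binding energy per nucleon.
B.E./A = 361.5/42 = 8.607 MeV/nucleon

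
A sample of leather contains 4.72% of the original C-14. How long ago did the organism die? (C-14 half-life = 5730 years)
Age = t½ × log₂(1/ratio) = 25240 years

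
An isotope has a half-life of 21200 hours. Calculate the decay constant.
λ = ln(2)/t½ = 3.27e-5 hour⁻¹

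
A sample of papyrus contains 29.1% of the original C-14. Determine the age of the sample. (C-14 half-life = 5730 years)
Age = t½ × log₂(1/ratio) = 10200 years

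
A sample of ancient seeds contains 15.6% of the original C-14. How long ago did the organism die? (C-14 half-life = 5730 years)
Age = t½ × log₂(1/ratio) = 15360 years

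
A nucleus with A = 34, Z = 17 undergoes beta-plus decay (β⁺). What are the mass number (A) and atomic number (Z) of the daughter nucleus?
Daughter: A = 34, Z = 16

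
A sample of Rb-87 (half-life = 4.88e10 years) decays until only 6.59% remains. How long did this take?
t = t½ × log₂(N₀/N) = 1.915e11 years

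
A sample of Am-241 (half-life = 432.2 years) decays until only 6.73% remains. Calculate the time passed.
t = t½ × log₂(N₀/N) = 1683 years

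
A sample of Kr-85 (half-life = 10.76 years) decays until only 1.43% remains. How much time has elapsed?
t = t½ × log₂(N₀/N) = 65.94 years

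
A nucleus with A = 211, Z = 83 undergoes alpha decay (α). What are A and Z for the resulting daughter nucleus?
Daughter: A = 207, Z = 81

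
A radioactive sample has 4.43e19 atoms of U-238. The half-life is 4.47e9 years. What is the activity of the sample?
A = λN = 6.869e9 decays/year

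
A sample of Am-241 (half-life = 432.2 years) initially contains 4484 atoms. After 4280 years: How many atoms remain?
N = N₀(1/2)^(t/t½) = 4.684 atoms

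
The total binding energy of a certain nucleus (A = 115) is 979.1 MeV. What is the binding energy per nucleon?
B.E./A = 979.1/115 = 8.514 MeV/nucleon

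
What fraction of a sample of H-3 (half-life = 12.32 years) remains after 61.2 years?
N/N₀ = (1/2)^(t/t½) = 0.03196 = 3.2%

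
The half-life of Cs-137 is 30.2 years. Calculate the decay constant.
λ = ln(2)/t½ = 0.02295 year⁻¹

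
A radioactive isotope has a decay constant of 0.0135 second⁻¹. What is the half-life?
t½ = ln(2)/λ = 51.34 seconds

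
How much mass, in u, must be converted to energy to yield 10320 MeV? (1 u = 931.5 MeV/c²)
m = E/c² = 11.08 u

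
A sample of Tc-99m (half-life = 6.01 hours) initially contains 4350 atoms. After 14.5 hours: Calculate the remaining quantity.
N = N₀(1/2)^(t/t½) = 817 atoms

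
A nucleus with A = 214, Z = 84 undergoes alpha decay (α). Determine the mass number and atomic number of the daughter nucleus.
Daughter: A = 210, Z = 82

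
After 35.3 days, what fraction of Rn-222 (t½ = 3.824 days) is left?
N/N₀ = (1/2)^(t/t½) = 0.001664 = 0.166%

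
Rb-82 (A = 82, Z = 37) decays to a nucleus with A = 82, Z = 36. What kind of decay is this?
ΔA = 0, ΔZ = -1 ⇒ beta-plus decay (β⁺) or electron capture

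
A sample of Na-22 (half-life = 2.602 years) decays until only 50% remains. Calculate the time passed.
t = t½ × log₂(N₀/N) = 2.602 years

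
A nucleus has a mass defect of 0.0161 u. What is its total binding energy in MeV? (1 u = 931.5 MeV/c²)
B.E. = Δm × 931.5 = 15 MeV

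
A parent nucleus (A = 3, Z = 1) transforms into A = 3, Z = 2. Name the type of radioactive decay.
ΔA = 0, ΔZ = +1 ⇒ beta-minus decay (β⁻)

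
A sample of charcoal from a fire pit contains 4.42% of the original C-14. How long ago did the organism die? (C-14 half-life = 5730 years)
Age = t½ × log₂(1/ratio) = 25780 years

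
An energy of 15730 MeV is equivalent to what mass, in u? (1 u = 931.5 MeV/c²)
m = E/c² = 16.89 u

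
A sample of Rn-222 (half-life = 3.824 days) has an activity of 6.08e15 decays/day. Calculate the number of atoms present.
N = A/λ = 3.354e16 atoms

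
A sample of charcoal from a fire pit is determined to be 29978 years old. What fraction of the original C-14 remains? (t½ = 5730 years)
N/N₀ = (1/2)^(t/t½) = 0.02661 = 2.66%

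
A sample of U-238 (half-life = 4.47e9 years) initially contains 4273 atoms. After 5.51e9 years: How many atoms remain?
N = N₀(1/2)^(t/t½) = 1818 atoms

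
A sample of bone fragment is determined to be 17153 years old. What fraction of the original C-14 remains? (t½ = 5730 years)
N/N₀ = (1/2)^(t/t½) = 0.1256 = 12.6%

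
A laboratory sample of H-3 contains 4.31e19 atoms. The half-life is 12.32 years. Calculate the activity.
A = λN = 2.425e18 decays/year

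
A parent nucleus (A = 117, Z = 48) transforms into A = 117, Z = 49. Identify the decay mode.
ΔA = 0, ΔZ = +1 ⇒ beta-minus decay (β⁻)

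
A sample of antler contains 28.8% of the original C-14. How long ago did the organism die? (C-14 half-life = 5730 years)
Age = t½ × log₂(1/ratio) = 10290 years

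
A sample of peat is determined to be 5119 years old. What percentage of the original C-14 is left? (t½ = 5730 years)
N/N₀ = (1/2)^(t/t½) = 0.5384 = 53.8%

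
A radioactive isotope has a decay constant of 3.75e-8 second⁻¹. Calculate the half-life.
t½ = ln(2)/λ = 1.848e7 seconds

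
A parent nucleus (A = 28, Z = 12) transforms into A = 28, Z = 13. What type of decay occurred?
ΔA = 0, ΔZ = +1 ⇒ beta-minus decay (β⁻)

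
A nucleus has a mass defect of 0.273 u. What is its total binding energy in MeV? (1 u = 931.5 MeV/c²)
B.E. = Δm × 931.5 = 254.3 MeV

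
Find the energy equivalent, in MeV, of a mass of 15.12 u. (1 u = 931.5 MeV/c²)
E = mc² = 14080 MeV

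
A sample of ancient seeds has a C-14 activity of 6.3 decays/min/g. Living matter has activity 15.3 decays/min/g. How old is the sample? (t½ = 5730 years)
Age = t½ × log₂(A₀/A) = 7335 years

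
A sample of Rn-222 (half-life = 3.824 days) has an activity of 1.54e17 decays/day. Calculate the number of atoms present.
N = A/λ = 8.496e17 atoms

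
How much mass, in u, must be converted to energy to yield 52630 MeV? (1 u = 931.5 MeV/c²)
m = E/c² = 56.5 u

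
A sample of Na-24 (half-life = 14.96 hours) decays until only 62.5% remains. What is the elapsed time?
t = t½ × log₂(N₀/N) = 10.14 hours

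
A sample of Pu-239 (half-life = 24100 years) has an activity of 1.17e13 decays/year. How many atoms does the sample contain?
N = A/λ = 4.068e17 atoms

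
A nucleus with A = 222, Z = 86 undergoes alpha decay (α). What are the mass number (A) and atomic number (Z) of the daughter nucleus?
Daughter: A = 218, Z = 84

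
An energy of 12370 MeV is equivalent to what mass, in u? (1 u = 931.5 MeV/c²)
m = E/c² = 13.28 u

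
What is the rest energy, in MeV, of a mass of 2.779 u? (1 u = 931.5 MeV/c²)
E = mc² = 2589 MeV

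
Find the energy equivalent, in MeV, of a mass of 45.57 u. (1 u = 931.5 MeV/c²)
E = mc² = 42450 MeV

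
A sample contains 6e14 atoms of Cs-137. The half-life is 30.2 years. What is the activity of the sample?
A = λN = 1.377e13 decays/year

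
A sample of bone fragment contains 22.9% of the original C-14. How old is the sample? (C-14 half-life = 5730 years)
Age = t½ × log₂(1/ratio) = 12190 years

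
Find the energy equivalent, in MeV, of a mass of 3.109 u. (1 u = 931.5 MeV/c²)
E = mc² = 2896 MeV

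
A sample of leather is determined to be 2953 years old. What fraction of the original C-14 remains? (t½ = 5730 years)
N/N₀ = (1/2)^(t/t½) = 0.6996 = 70%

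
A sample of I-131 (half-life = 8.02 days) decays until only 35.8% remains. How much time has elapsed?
t = t½ × log₂(N₀/N) = 11.89 days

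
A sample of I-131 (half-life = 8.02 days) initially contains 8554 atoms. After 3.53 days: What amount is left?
N = N₀(1/2)^(t/t½) = 6305 atoms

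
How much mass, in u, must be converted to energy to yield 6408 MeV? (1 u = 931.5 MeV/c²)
m = E/c² = 6.879 u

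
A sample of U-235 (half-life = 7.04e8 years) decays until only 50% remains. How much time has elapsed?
t = t½ × log₂(N₀/N) = 7.04e8 years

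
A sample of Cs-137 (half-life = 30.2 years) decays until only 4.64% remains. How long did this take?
t = t½ × log₂(N₀/N) = 133.8 years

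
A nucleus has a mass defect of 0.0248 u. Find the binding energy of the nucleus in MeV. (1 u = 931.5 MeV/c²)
B.E. = Δm × 931.5 = 23.1 MeV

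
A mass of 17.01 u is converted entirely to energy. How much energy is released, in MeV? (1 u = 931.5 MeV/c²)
E = mc² = 15840 MeV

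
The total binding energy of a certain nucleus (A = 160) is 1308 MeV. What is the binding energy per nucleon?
B.E./A = 1308/160 = 8.175 MeV/nucleon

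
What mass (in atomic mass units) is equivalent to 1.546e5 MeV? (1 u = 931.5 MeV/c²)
m = E/c² = 166 u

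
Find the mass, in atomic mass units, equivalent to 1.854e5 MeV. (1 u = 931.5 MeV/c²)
m = E/c² = 199 u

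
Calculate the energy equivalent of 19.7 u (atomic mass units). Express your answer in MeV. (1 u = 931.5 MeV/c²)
E = mc² = 18350 MeV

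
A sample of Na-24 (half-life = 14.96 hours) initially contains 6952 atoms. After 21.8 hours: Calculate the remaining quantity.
N = N₀(1/2)^(t/t½) = 2532 atoms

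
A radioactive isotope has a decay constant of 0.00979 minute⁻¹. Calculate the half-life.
t½ = ln(2)/λ = 70.8 minutes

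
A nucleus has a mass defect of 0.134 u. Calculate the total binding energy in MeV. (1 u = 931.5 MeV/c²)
B.E. = Δm × 931.5 = 124.8 MeV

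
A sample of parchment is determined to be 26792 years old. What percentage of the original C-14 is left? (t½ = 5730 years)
N/N₀ = (1/2)^(t/t½) = 0.03913 = 3.91%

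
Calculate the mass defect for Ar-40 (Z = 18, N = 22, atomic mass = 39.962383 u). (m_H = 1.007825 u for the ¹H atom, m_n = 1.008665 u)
Δm = Z·m_H + N·m_n − M = 0.3691 u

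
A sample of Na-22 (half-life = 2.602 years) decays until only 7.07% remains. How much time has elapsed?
t = t½ × log₂(N₀/N) = 9.945 years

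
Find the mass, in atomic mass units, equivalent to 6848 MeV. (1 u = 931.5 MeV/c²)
m = E/c² = 7.352 u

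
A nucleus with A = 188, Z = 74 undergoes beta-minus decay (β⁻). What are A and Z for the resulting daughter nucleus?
Daughter: A = 188, Z = 75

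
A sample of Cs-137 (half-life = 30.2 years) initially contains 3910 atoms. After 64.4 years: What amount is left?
N = N₀(1/2)^(t/t½) = 891.8 atoms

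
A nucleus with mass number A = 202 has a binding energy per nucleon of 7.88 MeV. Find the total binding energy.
B.E. = 7.88 × 202 = 1592 MeV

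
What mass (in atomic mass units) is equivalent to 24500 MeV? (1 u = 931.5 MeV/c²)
m = E/c² = 26.3 u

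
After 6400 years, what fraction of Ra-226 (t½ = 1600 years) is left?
N/N₀ = (1/2)^(t/t½) = 0.0625 = 6.25%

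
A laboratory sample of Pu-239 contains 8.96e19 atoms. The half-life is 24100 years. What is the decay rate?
A = λN = 2.577e15 decays/year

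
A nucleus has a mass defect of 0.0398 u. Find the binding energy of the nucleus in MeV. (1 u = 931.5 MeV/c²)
B.E. = Δm × 931.5 = 37.07 MeV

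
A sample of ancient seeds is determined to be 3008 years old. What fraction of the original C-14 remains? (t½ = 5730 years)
N/N₀ = (1/2)^(t/t½) = 0.695 = 69.5%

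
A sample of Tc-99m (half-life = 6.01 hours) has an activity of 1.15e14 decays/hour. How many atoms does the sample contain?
N = A/λ = 9.971e14 atoms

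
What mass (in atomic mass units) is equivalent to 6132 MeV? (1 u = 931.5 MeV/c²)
m = E/c² = 6.583 u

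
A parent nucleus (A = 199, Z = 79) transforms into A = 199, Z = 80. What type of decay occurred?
ΔA = 0, ΔZ = +1 ⇒ beta-minus decay (β⁻)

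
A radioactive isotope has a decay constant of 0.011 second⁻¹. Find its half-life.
t½ = ln(2)/λ = 63.01 seconds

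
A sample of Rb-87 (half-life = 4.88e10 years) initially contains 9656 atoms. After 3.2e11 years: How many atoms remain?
N = N₀(1/2)^(t/t½) = 102.5 atoms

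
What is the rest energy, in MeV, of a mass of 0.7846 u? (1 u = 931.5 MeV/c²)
E = mc² = 730.9 MeV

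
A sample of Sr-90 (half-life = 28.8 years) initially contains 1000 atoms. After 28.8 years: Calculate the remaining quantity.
N = N₀(1/2)^(t/t½) = 500 atoms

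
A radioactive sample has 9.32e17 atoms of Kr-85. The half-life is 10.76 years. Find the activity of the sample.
A = λN = 6.004e16 decays/year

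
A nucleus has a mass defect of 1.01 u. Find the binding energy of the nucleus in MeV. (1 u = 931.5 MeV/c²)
B.E. = Δm × 931.5 = 940.8 MeV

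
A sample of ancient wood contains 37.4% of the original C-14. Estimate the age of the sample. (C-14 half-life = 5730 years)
Age = t½ × log₂(1/ratio) = 8130 years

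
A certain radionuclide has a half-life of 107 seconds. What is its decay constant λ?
λ = ln(2)/t½ = 0.006478 second⁻¹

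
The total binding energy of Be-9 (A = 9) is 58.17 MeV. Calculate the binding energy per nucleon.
B.E./A = 58.17/9 = 6.463 MeV/nucleon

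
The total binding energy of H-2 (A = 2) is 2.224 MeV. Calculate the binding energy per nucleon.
B.E./A = 2.224/2 = 1.112 MeV/nucleon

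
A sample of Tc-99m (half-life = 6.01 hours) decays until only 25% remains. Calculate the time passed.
t = t½ × log₂(N₀/N) = 12.02 hours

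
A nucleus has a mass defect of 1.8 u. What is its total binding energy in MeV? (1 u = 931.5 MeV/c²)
B.E. = Δm × 931.5 = 1677 MeV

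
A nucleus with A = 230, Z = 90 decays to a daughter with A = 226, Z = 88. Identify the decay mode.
ΔA = -4, ΔZ = -2 ⇒ alpha decay (α)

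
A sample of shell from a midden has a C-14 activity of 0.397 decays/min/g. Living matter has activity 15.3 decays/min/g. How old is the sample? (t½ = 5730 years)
Age = t½ × log₂(A₀/A) = 30190 years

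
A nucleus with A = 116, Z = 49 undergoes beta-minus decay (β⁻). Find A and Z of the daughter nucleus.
Daughter: A = 116, Z = 50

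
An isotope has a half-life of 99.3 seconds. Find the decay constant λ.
λ = ln(2)/t½ = 0.00698 second⁻¹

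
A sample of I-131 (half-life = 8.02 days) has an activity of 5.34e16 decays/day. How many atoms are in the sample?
N = A/λ = 6.179e17 atoms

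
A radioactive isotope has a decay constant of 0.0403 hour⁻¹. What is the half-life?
t½ = ln(2)/λ = 17.2 hours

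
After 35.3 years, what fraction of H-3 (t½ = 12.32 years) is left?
N/N₀ = (1/2)^(t/t½) = 0.1372 = 13.7%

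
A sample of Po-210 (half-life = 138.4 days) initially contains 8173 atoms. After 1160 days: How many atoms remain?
N = N₀(1/2)^(t/t½) = 24.51 atoms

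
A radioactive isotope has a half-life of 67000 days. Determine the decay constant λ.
λ = ln(2)/t½ = 1.035e-5 day⁻¹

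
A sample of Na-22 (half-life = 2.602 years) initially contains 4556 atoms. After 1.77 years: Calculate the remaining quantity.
N = N₀(1/2)^(t/t½) = 2843 atoms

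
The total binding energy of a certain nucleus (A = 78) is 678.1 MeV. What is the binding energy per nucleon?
B.E./A = 678.1/78 = 8.694 MeV/nucleon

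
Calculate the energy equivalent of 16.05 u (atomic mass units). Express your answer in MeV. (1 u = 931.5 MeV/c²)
E = mc² = 14950 MeV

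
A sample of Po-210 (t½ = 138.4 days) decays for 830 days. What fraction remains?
N/N₀ = (1/2)^(t/t½) = 0.01566 = 1.57%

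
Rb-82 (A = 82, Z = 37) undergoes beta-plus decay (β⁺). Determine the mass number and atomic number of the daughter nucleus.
Daughter: A = 82, Z = 36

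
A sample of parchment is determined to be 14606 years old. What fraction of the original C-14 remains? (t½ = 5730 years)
N/N₀ = (1/2)^(t/t½) = 0.1709 = 17.1%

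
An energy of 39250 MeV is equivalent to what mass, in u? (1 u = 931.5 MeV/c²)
m = E/c² = 42.14 u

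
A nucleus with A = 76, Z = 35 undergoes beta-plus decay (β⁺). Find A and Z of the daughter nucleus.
Daughter: A = 76, Z = 34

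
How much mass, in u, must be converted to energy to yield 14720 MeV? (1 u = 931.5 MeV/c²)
m = E/c² = 15.8 u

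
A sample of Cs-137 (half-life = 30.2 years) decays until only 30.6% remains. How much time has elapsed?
t = t½ × log₂(N₀/N) = 51.59 years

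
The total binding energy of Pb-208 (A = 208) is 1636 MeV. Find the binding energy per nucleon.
B.E./A = 1636/208 = 7.865 MeV/nucleon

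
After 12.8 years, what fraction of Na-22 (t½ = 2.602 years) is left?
N/N₀ = (1/2)^(t/t½) = 0.03305 = 3.3%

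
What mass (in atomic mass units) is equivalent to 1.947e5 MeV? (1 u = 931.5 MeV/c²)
m = E/c² = 209 u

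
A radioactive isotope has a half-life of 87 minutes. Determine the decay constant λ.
λ = ln(2)/t½ = 0.007967 minute⁻¹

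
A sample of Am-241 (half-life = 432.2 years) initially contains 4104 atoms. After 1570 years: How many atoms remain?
N = N₀(1/2)^(t/t½) = 330.9 atoms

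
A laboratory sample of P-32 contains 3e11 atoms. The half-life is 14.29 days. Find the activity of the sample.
A = λN = 1.455e10 decays/day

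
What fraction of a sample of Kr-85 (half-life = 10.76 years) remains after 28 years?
N/N₀ = (1/2)^(t/t½) = 0.1647 = 16.5%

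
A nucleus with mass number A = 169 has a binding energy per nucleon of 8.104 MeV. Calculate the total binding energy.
B.E. = 8.104 × 169 = 1370 MeV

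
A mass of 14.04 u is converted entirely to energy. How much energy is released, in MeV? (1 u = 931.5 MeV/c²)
E = mc² = 13080 MeV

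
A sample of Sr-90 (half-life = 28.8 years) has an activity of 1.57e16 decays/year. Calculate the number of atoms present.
N = A/λ = 6.523e17 atoms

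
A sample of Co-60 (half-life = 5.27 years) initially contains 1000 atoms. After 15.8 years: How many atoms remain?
N = N₀(1/2)^(t/t½) = 125.2 atoms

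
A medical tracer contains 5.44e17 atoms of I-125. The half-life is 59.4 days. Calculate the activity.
A = λN = 6.348e15 decays/day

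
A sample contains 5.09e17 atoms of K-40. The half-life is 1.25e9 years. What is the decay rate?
A = λN = 2.822e8 decays/year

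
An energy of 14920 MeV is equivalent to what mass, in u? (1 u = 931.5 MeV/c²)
m = E/c² = 16.02 u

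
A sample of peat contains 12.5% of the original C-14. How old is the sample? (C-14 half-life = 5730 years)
Age = t½ × log₂(1/ratio) = 17190 years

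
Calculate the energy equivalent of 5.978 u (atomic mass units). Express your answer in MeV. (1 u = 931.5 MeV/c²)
E = mc² = 5569 MeV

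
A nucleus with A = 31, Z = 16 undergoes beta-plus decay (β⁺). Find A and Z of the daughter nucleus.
Daughter: A = 31, Z = 15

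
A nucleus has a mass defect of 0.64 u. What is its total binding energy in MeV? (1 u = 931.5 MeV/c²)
B.E. = Δm × 931.5 = 596.2 MeV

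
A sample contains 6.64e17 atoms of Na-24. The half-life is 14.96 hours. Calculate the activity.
A = λN = 3.077e16 decays/hour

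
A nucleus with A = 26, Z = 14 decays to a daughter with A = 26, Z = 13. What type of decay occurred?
ΔA = 0, ΔZ = -1 ⇒ beta-plus decay (β⁺) or electron capture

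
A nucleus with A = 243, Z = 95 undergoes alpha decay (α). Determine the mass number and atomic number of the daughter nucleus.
Daughter: A = 239, Z = 93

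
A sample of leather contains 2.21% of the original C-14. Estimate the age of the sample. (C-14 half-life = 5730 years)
Age = t½ × log₂(1/ratio) = 31510 years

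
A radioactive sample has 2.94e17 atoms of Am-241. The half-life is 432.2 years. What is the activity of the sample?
A = λN = 4.715e14 decays/year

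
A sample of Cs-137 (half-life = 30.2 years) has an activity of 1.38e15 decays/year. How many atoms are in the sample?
N = A/λ = 6.013e16 atoms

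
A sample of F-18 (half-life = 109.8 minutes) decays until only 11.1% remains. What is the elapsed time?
t = t½ × log₂(N₀/N) = 348.2 minutes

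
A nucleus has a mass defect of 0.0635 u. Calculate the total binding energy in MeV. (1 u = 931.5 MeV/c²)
B.E. = Δm × 931.5 = 59.15 MeV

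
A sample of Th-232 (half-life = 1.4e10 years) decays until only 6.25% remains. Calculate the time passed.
t = t½ × log₂(N₀/N) = 5.6e10 years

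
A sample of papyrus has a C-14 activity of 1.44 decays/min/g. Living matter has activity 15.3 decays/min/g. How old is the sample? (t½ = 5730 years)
Age = t½ × log₂(A₀/A) = 19540 years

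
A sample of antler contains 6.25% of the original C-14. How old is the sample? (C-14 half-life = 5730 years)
Age = t½ × log₂(1/ratio) = 22920 years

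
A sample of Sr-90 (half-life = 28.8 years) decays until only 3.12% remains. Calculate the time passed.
t = t½ × log₂(N₀/N) = 144.1 years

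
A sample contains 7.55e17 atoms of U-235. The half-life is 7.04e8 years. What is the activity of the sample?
A = λN = 7.434e8 decays/year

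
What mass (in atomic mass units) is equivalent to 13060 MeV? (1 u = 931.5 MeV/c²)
m = E/c² = 14.02 u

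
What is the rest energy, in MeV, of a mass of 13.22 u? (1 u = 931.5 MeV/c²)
E = mc² = 12310 MeV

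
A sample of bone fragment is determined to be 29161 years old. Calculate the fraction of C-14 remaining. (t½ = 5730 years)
N/N₀ = (1/2)^(t/t½) = 0.02938 = 2.94%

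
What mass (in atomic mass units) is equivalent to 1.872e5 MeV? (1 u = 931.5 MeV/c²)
m = E/c² = 201 u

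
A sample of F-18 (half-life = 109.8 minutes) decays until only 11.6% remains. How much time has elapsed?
t = t½ × log₂(N₀/N) = 341.2 minutes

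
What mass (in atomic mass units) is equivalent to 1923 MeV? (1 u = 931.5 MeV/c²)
m = E/c² = 2.064 u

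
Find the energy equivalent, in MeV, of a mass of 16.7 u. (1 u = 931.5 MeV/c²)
E = mc² = 15560 MeV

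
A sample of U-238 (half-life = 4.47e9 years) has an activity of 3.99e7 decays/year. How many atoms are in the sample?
N = A/λ = 2.573e17 atoms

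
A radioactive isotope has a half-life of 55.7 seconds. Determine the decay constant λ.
λ = ln(2)/t½ = 0.01244 second⁻¹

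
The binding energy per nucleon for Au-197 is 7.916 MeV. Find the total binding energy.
B.E. = 7.916 × 197 = 1559 MeV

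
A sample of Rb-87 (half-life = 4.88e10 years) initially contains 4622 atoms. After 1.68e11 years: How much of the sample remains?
N = N₀(1/2)^(t/t½) = 425.1 atoms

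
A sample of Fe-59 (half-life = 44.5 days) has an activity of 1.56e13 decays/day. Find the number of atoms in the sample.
N = A/λ = 1.002e15 atoms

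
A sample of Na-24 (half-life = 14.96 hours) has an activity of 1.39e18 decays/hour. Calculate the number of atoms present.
N = A/λ = 3e19 atoms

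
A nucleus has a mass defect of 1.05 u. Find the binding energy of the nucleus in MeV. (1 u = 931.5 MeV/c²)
B.E. = Δm × 931.5 = 978.1 MeV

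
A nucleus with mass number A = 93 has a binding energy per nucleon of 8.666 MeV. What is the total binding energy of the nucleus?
B.E. = 8.666 × 93 = 805.9 MeV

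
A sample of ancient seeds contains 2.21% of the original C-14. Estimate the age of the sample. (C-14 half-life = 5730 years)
Age = t½ × log₂(1/ratio) = 31510 years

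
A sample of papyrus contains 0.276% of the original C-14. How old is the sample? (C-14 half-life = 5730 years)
Age = t½ × log₂(1/ratio) = 48710 years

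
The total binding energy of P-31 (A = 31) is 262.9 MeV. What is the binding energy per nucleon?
B.E./A = 262.9/31 = 8.481 MeV/nucleon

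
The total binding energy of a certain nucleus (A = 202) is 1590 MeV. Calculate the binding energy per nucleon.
B.E./A = 1590/202 = 7.871 MeV/nucleon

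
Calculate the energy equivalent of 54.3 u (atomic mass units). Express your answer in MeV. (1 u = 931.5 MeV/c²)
E = mc² = 50580 MeV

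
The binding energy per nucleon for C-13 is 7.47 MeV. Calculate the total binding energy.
B.E. = 7.47 × 13 = 97.11 MeV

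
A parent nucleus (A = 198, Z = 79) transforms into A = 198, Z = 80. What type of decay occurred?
ΔA = 0, ΔZ = +1 ⇒ beta-minus decay (β⁻)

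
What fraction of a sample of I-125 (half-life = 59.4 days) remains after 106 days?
N/N₀ = (1/2)^(t/t½) = 0.2903 = 29%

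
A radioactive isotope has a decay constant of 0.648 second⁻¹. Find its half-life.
t½ = ln(2)/λ = 1.07 seconds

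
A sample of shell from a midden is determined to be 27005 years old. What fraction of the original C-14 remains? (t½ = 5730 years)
N/N₀ = (1/2)^(t/t½) = 0.03813 = 3.81%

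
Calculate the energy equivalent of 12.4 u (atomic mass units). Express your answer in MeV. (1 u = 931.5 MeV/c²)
E = mc² = 11550 MeV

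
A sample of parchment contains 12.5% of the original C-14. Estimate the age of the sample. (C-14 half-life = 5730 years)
Age = t½ × log₂(1/ratio) = 17190 years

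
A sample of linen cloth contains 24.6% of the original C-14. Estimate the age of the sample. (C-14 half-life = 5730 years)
Age = t½ × log₂(1/ratio) = 11590 years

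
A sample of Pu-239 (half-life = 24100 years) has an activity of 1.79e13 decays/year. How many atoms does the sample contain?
N = A/λ = 6.224e17 atoms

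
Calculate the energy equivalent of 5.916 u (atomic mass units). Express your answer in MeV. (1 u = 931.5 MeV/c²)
E = mc² = 5511 MeV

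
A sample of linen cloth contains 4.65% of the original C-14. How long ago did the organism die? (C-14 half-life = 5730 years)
Age = t½ × log₂(1/ratio) = 25360 years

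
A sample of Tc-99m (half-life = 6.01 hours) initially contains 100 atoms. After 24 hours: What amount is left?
N = N₀(1/2)^(t/t½) = 6.279 atoms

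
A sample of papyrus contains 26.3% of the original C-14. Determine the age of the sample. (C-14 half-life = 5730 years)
Age = t½ × log₂(1/ratio) = 11040 years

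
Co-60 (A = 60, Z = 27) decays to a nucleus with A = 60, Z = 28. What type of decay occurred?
ΔA = 0, ΔZ = +1 ⇒ beta-minus decay (β⁻)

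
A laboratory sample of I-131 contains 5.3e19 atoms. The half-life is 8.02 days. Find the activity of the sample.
A = λN = 4.581e18 decays/day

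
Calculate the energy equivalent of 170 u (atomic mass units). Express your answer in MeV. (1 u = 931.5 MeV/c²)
E = mc² = 1.584e5 MeV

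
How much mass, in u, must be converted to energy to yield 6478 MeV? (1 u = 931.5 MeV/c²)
m = E/c² = 6.954 u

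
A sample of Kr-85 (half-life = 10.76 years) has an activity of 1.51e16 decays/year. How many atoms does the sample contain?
N = A/λ = 2.344e17 atoms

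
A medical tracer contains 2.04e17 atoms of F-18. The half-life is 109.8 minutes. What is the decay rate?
A = λN = 1.288e15 decays/minute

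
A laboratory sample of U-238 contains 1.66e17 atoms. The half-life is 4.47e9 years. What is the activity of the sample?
A = λN = 2.574e7 decays/year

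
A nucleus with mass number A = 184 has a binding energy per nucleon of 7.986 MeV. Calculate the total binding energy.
B.E. = 7.986 × 184 = 1469 MeV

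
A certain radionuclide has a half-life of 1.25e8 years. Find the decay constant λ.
λ = ln(2)/t½ = 5.545e-9 year⁻¹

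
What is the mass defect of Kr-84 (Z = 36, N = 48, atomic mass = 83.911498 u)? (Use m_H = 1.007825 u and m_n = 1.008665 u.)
Δm = Z·m_H + N·m_n − M = 0.7861 u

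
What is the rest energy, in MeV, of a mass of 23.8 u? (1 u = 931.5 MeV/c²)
E = mc² = 22170 MeV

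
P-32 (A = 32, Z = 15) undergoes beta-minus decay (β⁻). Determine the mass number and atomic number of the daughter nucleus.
Daughter: A = 32, Z = 16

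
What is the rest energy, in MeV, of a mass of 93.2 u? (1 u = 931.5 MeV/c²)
E = mc² = 86820 MeV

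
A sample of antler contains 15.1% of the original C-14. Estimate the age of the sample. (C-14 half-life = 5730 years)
Age = t½ × log₂(1/ratio) = 15630 years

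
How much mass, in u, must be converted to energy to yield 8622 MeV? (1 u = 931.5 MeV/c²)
m = E/c² = 9.256 u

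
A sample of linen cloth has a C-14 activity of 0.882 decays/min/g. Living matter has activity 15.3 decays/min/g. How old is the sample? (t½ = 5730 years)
Age = t½ × log₂(A₀/A) = 23590 years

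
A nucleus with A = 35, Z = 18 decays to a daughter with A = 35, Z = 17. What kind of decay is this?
ΔA = 0, ΔZ = -1 ⇒ beta-plus decay (β⁺) or electron capture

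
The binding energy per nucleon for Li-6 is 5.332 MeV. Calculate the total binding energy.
B.E. = 5.332 × 6 = 31.99 MeV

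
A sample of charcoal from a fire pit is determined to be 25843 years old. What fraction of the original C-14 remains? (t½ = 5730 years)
N/N₀ = (1/2)^(t/t½) = 0.04389 = 4.39%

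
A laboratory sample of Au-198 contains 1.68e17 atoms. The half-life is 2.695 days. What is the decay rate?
A = λN = 4.321e16 decays/day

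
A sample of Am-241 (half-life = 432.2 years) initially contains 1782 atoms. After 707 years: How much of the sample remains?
N = N₀(1/2)^(t/t½) = 573.4 atoms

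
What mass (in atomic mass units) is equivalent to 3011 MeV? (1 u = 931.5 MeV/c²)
m = E/c² = 3.232 u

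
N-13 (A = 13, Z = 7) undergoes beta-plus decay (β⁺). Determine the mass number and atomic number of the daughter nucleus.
Daughter: A = 13, Z = 6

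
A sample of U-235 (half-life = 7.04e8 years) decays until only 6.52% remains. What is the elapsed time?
t = t½ × log₂(N₀/N) = 2.773e9 years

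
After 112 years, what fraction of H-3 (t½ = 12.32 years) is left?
N/N₀ = (1/2)^(t/t½) = 0.001834 = 0.183%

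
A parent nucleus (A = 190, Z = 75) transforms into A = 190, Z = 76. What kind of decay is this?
ΔA = 0, ΔZ = +1 ⇒ beta-minus decay (β⁻)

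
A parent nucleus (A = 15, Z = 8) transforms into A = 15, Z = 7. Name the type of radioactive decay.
ΔA = 0, ΔZ = -1 ⇒ beta-plus decay (β⁺) or electron capture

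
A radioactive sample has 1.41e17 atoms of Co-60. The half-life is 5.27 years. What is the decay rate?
A = λN = 1.855e16 decays/year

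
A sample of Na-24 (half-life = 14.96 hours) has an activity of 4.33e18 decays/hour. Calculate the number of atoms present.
N = A/λ = 9.345e19 atoms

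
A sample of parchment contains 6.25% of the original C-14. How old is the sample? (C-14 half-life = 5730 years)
Age = t½ × log₂(1/ratio) = 22920 years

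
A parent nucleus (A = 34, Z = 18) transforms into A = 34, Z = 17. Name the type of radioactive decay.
ΔA = 0, ΔZ = -1 ⇒ beta-plus decay (β⁺) or electron capture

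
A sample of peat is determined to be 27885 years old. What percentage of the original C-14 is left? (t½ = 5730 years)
N/N₀ = (1/2)^(t/t½) = 0.03428 = 3.43%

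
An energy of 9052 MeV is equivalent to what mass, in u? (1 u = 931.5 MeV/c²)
m = E/c² = 9.718 u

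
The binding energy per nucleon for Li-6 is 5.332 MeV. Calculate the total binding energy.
B.E. = 5.332 × 6 = 31.99 MeV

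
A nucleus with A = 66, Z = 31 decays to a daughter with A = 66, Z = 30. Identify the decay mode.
ΔA = 0, ΔZ = -1 ⇒ beta-plus decay (β⁺) or electron capture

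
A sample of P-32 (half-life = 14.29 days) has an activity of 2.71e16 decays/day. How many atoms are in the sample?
N = A/λ = 5.587e17 atoms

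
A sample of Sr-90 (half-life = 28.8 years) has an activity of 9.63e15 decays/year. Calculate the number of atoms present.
N = A/λ = 4.001e17 atoms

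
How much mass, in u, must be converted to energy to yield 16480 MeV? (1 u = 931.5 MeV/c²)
m = E/c² = 17.69 u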